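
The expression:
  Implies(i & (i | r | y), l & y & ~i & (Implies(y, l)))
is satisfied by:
  {i: False}


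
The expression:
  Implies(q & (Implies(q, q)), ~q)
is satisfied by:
  {q: False}


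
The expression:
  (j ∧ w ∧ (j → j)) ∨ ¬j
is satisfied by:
  {w: True, j: False}
  {j: False, w: False}
  {j: True, w: True}


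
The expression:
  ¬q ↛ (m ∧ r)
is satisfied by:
  {q: False, m: False, r: False}
  {r: True, q: False, m: False}
  {m: True, q: False, r: False}


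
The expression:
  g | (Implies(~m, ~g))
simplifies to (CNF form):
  True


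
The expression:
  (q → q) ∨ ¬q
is always true.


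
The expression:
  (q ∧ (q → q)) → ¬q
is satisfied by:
  {q: False}


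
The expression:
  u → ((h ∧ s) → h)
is always true.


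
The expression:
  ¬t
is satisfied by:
  {t: False}


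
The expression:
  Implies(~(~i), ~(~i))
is always true.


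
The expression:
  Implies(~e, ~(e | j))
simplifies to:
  e | ~j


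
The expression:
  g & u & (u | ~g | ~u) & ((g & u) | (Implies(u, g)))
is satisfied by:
  {u: True, g: True}


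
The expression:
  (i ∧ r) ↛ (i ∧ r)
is never true.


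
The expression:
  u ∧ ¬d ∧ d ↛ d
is never true.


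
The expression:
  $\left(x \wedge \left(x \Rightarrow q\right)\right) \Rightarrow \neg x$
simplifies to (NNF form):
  $\neg q \vee \neg x$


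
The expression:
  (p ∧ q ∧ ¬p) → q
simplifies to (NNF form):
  True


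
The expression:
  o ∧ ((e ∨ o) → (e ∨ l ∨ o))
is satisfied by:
  {o: True}


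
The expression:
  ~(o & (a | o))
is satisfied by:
  {o: False}


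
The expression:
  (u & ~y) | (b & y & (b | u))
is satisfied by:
  {u: True, b: True, y: False}
  {u: True, b: False, y: False}
  {y: True, u: True, b: True}
  {y: True, b: True, u: False}


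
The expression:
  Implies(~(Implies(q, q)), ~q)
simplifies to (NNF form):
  True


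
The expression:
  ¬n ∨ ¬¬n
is always true.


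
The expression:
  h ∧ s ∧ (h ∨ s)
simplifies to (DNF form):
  h ∧ s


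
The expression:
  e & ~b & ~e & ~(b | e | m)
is never true.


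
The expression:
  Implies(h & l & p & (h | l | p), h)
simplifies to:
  True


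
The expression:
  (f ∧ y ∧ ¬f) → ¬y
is always true.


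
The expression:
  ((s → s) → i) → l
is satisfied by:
  {l: True, i: False}
  {i: False, l: False}
  {i: True, l: True}


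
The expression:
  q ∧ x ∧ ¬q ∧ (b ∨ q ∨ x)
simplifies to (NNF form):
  False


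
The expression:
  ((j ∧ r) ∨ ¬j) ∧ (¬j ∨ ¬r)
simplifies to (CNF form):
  ¬j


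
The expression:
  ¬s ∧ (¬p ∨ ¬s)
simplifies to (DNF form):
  ¬s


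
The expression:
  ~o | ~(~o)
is always true.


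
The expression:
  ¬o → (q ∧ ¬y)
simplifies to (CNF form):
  (o ∨ q) ∧ (o ∨ ¬y)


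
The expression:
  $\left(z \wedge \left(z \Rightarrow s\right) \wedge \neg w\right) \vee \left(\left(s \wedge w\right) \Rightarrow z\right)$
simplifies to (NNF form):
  $z \vee \neg s \vee \neg w$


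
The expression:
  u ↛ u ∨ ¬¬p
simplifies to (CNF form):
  p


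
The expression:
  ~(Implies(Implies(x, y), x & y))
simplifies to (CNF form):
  ~x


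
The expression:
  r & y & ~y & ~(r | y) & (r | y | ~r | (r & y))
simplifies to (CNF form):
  False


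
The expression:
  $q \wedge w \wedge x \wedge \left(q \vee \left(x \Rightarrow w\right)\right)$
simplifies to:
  $q \wedge w \wedge x$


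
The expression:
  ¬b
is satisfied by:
  {b: False}


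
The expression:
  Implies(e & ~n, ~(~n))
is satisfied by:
  {n: True, e: False}
  {e: False, n: False}
  {e: True, n: True}


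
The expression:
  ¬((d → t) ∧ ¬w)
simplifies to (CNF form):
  (d ∨ w) ∧ (w ∨ ¬t)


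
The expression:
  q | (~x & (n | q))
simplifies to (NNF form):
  q | (n & ~x)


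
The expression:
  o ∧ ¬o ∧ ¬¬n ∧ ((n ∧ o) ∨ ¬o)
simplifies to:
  False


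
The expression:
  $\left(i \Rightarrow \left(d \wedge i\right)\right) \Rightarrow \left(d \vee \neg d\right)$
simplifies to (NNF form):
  $\text{True}$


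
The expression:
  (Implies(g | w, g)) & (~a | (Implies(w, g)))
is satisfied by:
  {g: True, w: False}
  {w: False, g: False}
  {w: True, g: True}


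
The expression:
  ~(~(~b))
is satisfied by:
  {b: False}


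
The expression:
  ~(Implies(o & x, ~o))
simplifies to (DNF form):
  o & x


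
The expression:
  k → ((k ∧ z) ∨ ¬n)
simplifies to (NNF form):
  z ∨ ¬k ∨ ¬n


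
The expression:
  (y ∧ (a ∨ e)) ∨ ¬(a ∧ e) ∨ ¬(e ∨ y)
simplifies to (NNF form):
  y ∨ ¬a ∨ ¬e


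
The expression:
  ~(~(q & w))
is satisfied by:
  {w: True, q: True}


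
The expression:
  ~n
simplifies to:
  ~n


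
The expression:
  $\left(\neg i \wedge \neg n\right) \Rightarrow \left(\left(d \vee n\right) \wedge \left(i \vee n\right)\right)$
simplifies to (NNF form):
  $i \vee n$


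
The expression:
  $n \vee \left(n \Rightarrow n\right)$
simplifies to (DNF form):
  $\text{True}$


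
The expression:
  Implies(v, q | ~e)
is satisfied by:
  {q: True, v: False, e: False}
  {v: False, e: False, q: False}
  {e: True, q: True, v: False}
  {e: True, v: False, q: False}
  {q: True, v: True, e: False}
  {v: True, q: False, e: False}
  {e: True, v: True, q: True}


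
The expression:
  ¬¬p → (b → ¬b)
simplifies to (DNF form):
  ¬b ∨ ¬p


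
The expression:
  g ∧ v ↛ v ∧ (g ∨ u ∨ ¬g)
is never true.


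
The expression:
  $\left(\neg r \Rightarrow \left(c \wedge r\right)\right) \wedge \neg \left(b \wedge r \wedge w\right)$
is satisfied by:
  {r: True, w: False, b: False}
  {r: True, b: True, w: False}
  {r: True, w: True, b: False}


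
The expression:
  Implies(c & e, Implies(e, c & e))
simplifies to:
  True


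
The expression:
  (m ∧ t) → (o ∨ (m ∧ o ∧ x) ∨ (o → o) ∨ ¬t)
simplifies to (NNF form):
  True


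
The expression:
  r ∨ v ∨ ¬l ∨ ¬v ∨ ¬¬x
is always true.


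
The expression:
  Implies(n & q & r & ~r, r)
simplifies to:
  True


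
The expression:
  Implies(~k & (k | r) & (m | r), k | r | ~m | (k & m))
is always true.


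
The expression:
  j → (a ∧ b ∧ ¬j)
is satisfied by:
  {j: False}


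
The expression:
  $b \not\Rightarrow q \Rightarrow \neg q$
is always true.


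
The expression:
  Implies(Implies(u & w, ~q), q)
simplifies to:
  q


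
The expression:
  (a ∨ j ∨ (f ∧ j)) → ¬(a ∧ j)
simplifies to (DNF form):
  ¬a ∨ ¬j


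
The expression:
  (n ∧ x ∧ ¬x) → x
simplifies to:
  True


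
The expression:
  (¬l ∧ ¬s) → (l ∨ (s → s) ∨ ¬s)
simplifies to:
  True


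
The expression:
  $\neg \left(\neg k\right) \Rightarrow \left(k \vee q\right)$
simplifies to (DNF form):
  $\text{True}$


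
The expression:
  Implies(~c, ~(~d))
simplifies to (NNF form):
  c | d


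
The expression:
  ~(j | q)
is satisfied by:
  {q: False, j: False}


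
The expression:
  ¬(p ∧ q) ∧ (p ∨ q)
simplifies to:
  (p ∧ ¬q) ∨ (q ∧ ¬p)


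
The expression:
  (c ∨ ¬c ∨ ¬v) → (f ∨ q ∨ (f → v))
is always true.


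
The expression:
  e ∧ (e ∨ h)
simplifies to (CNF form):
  e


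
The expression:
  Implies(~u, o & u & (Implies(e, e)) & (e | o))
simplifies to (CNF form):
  u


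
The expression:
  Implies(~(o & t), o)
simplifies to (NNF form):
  o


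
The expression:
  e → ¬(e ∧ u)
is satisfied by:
  {u: False, e: False}
  {e: True, u: False}
  {u: True, e: False}


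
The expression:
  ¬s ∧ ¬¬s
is never true.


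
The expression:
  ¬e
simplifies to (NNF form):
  ¬e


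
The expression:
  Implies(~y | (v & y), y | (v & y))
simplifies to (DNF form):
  y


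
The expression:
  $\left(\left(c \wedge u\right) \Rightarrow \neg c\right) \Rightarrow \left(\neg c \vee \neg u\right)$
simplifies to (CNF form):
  $\text{True}$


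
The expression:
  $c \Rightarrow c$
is always true.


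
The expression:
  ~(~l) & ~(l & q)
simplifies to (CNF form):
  l & ~q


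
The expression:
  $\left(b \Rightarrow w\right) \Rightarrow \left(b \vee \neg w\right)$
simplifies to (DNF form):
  $b \vee \neg w$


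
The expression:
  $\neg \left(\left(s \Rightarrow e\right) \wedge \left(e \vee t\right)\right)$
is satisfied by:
  {s: True, e: False, t: False}
  {s: False, e: False, t: False}
  {t: True, s: True, e: False}


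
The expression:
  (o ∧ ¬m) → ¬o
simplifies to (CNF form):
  m ∨ ¬o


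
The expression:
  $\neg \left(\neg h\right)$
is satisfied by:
  {h: True}


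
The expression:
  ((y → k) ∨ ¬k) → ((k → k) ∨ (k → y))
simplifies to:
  True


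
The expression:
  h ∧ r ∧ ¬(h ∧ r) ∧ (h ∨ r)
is never true.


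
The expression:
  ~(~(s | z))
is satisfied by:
  {z: True, s: True}
  {z: True, s: False}
  {s: True, z: False}


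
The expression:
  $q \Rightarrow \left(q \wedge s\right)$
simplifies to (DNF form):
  $s \vee \neg q$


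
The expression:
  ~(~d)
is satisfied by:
  {d: True}


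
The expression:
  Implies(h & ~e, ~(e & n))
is always true.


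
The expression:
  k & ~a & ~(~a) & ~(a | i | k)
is never true.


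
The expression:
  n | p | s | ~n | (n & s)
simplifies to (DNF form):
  True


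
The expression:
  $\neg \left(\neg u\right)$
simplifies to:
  $u$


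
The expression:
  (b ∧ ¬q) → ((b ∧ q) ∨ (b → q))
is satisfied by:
  {q: True, b: False}
  {b: False, q: False}
  {b: True, q: True}


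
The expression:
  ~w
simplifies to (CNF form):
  ~w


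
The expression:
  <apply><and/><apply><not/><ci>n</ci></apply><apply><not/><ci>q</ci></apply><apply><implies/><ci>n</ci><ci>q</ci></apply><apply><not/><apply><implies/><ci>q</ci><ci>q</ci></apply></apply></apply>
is never true.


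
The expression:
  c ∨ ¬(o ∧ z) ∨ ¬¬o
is always true.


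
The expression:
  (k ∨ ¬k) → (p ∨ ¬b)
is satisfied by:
  {p: True, b: False}
  {b: False, p: False}
  {b: True, p: True}


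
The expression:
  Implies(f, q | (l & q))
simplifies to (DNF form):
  q | ~f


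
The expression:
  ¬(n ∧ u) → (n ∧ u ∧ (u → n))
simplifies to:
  n ∧ u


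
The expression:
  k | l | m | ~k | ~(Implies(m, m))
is always true.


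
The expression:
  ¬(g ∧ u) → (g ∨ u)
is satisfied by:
  {g: True, u: True}
  {g: True, u: False}
  {u: True, g: False}


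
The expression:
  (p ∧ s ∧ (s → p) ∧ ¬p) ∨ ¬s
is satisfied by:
  {s: False}


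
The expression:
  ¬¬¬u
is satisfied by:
  {u: False}


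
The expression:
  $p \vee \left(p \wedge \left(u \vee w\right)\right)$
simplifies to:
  $p$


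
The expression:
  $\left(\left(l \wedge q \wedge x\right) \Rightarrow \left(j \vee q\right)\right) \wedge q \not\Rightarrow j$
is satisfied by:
  {q: True, j: False}


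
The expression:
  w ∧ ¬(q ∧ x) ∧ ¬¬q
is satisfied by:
  {w: True, q: True, x: False}


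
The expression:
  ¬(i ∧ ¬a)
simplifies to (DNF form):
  a ∨ ¬i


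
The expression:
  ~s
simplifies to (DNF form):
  ~s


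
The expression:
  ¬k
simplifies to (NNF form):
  ¬k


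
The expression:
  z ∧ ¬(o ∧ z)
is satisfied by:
  {z: True, o: False}


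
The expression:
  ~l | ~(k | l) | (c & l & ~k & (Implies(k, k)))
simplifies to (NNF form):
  ~l | (c & ~k)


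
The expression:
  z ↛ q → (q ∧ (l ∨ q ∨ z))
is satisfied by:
  {q: True, z: False}
  {z: False, q: False}
  {z: True, q: True}


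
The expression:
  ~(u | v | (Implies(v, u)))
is never true.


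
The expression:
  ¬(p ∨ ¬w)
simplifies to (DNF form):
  w ∧ ¬p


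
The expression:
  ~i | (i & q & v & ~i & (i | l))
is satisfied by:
  {i: False}


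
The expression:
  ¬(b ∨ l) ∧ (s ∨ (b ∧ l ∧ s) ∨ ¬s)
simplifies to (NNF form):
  ¬b ∧ ¬l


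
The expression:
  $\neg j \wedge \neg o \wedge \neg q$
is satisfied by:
  {q: False, o: False, j: False}


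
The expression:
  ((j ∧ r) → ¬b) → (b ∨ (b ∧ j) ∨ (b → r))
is always true.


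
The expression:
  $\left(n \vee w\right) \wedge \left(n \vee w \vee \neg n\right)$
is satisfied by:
  {n: True, w: True}
  {n: True, w: False}
  {w: True, n: False}


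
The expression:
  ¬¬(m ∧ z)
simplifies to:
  m ∧ z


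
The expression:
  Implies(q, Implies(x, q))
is always true.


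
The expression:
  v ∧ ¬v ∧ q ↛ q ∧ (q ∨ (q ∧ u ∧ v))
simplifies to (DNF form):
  False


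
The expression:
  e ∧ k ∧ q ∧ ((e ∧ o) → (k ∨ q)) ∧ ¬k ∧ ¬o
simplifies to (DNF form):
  False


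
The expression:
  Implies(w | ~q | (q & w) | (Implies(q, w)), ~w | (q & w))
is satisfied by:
  {q: True, w: False}
  {w: False, q: False}
  {w: True, q: True}


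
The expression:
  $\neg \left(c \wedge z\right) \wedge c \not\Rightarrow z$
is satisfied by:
  {c: True, z: False}


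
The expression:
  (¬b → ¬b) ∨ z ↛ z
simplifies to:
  True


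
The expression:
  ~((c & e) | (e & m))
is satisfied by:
  {c: False, e: False, m: False}
  {m: True, c: False, e: False}
  {c: True, m: False, e: False}
  {m: True, c: True, e: False}
  {e: True, m: False, c: False}


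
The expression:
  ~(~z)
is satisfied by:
  {z: True}


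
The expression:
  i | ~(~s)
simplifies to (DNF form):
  i | s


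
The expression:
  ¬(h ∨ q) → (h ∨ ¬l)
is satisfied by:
  {q: True, h: True, l: False}
  {q: True, l: False, h: False}
  {h: True, l: False, q: False}
  {h: False, l: False, q: False}
  {q: True, h: True, l: True}
  {q: True, l: True, h: False}
  {h: True, l: True, q: False}


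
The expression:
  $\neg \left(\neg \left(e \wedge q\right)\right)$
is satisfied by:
  {e: True, q: True}


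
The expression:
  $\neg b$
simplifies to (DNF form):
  $\neg b$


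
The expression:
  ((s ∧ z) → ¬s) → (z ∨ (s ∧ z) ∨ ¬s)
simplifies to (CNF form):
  z ∨ ¬s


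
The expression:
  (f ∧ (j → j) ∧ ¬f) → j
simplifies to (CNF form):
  True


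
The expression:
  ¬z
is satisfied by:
  {z: False}


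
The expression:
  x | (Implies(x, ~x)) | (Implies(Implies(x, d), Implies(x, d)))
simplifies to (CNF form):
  True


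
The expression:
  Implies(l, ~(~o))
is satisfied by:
  {o: True, l: False}
  {l: False, o: False}
  {l: True, o: True}


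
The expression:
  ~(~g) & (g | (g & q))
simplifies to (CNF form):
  g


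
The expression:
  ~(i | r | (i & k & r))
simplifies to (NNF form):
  ~i & ~r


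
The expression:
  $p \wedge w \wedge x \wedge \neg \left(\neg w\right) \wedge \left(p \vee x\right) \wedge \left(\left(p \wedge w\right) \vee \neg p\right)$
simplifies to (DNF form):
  $p \wedge w \wedge x$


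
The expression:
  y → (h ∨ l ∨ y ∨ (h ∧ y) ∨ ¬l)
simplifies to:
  True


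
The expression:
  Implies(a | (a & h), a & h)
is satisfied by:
  {h: True, a: False}
  {a: False, h: False}
  {a: True, h: True}


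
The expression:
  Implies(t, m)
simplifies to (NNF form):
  m | ~t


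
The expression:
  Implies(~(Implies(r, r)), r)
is always true.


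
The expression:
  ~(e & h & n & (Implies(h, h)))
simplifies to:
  ~e | ~h | ~n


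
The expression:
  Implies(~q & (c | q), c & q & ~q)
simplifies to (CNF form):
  q | ~c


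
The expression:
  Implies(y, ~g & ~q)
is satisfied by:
  {g: False, y: False, q: False}
  {q: True, g: False, y: False}
  {g: True, q: False, y: False}
  {q: True, g: True, y: False}
  {y: True, q: False, g: False}


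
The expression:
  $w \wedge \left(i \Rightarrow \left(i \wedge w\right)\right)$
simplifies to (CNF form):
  $w$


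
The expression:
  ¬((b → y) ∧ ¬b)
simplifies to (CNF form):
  b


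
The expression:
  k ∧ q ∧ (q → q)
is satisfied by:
  {q: True, k: True}


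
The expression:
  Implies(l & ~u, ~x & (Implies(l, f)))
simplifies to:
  u | ~l | (f & ~x)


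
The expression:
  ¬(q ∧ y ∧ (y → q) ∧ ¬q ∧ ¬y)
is always true.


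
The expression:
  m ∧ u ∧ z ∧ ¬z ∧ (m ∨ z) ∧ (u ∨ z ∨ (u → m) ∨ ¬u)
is never true.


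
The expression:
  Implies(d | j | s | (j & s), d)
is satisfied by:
  {d: True, j: False, s: False}
  {d: True, s: True, j: False}
  {d: True, j: True, s: False}
  {d: True, s: True, j: True}
  {s: False, j: False, d: False}


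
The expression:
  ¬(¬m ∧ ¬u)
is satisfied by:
  {m: True, u: True}
  {m: True, u: False}
  {u: True, m: False}


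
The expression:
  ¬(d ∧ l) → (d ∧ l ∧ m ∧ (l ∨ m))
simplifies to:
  d ∧ l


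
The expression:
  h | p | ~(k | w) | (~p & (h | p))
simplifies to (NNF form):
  h | p | (~k & ~w)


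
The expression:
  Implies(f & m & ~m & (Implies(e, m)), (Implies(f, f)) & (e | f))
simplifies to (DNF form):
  True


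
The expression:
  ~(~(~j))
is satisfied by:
  {j: False}


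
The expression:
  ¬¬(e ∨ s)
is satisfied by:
  {e: True, s: True}
  {e: True, s: False}
  {s: True, e: False}


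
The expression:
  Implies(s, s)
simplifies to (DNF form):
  True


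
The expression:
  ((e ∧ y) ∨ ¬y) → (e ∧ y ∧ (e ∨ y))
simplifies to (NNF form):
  y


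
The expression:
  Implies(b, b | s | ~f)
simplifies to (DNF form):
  True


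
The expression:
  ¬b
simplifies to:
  ¬b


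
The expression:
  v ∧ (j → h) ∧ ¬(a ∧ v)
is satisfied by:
  {h: True, v: True, a: False, j: False}
  {v: True, j: False, h: False, a: False}
  {j: True, h: True, v: True, a: False}


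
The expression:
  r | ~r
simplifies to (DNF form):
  True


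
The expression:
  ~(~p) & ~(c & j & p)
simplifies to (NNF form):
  p & (~c | ~j)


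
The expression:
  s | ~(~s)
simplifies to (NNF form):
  s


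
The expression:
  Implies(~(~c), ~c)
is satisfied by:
  {c: False}


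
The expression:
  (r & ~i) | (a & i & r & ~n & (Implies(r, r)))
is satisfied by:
  {r: True, a: True, n: False, i: False}
  {r: True, n: False, i: False, a: False}
  {r: True, a: True, n: True, i: False}
  {r: True, n: True, i: False, a: False}
  {r: True, i: True, a: True, n: False}


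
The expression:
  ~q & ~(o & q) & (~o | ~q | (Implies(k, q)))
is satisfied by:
  {q: False}


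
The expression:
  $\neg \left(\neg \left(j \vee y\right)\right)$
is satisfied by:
  {y: True, j: True}
  {y: True, j: False}
  {j: True, y: False}


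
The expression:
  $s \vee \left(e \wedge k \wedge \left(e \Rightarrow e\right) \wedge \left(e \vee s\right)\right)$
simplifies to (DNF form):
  $s \vee \left(e \wedge k\right)$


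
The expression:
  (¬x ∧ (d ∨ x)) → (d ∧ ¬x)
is always true.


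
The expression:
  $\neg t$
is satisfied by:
  {t: False}


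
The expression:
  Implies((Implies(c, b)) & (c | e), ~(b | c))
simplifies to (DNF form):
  ~b | (~c & ~e)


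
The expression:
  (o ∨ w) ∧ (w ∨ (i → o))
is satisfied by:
  {o: True, w: True}
  {o: True, w: False}
  {w: True, o: False}


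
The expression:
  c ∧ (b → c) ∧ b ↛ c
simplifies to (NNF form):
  False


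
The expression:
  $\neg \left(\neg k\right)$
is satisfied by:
  {k: True}


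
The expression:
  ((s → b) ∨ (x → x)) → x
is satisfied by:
  {x: True}


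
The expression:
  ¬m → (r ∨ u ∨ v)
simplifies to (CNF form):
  m ∨ r ∨ u ∨ v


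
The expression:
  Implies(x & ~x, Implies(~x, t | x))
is always true.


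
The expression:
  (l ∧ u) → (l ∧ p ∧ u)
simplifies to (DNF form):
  p ∨ ¬l ∨ ¬u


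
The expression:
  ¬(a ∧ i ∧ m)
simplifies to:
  ¬a ∨ ¬i ∨ ¬m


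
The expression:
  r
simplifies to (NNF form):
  r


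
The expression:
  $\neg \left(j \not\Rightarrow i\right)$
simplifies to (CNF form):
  $i \vee \neg j$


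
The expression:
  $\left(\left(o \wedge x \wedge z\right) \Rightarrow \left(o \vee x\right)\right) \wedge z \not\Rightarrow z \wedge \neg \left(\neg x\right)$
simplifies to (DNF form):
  $\text{False}$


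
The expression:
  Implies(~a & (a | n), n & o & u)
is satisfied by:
  {a: True, u: True, o: True, n: False}
  {a: True, u: True, o: False, n: False}
  {a: True, o: True, u: False, n: False}
  {a: True, o: False, u: False, n: False}
  {u: True, o: True, a: False, n: False}
  {u: True, a: False, o: False, n: False}
  {u: False, o: True, a: False, n: False}
  {u: False, a: False, o: False, n: False}
  {a: True, n: True, u: True, o: True}
  {a: True, n: True, u: True, o: False}
  {a: True, n: True, o: True, u: False}
  {a: True, n: True, o: False, u: False}
  {n: True, u: True, o: True, a: False}


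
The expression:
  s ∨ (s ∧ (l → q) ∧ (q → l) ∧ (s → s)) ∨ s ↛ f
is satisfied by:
  {s: True}


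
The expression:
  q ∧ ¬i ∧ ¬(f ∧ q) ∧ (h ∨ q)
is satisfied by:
  {q: True, i: False, f: False}


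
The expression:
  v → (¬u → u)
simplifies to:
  u ∨ ¬v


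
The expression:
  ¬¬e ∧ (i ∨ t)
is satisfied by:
  {e: True, i: True, t: True}
  {e: True, i: True, t: False}
  {e: True, t: True, i: False}


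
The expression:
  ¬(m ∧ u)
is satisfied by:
  {u: False, m: False}
  {m: True, u: False}
  {u: True, m: False}


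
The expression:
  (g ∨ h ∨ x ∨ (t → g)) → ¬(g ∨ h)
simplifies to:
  ¬g ∧ ¬h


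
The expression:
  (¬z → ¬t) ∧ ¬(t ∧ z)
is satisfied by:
  {t: False}


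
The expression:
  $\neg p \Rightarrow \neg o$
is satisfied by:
  {p: True, o: False}
  {o: False, p: False}
  {o: True, p: True}


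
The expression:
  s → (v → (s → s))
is always true.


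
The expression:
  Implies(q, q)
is always true.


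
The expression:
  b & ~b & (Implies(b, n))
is never true.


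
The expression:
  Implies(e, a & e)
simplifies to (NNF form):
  a | ~e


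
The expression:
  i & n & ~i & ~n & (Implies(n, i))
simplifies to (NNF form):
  False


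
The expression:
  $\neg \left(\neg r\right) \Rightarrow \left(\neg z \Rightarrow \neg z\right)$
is always true.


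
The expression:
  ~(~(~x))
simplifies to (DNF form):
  ~x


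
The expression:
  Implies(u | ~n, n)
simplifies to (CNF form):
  n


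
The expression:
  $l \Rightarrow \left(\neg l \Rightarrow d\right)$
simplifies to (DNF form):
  $\text{True}$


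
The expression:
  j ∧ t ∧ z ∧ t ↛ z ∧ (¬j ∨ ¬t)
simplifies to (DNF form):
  False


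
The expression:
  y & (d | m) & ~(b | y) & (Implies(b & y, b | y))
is never true.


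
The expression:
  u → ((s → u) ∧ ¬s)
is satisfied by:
  {s: False, u: False}
  {u: True, s: False}
  {s: True, u: False}


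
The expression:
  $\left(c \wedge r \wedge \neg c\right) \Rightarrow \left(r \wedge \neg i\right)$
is always true.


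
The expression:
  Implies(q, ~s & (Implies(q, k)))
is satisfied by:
  {k: True, s: False, q: False}
  {s: False, q: False, k: False}
  {k: True, s: True, q: False}
  {s: True, k: False, q: False}
  {q: True, k: True, s: False}


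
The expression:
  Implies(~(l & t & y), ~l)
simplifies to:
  ~l | (t & y)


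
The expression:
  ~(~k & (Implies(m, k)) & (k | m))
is always true.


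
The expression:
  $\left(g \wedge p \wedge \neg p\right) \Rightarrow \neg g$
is always true.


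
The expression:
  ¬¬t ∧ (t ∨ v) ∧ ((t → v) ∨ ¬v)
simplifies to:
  t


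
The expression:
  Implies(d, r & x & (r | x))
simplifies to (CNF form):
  (r | ~d) & (x | ~d)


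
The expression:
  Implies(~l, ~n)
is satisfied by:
  {l: True, n: False}
  {n: False, l: False}
  {n: True, l: True}


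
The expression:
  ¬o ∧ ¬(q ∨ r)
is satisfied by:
  {q: False, o: False, r: False}


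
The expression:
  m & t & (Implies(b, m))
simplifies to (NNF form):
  m & t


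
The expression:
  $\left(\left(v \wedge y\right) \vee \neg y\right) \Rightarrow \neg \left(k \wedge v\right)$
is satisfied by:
  {k: False, v: False}
  {v: True, k: False}
  {k: True, v: False}


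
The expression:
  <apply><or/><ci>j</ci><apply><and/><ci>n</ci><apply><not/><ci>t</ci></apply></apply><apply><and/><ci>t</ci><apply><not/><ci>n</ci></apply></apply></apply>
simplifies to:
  <apply><or/><ci>j</ci><apply><and/><ci>n</ci><apply><not/><ci>t</ci></apply></apply><apply><and/><ci>t</ci><apply><not/><ci>n</ci></apply></apply></apply>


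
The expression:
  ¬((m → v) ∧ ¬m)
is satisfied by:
  {m: True}


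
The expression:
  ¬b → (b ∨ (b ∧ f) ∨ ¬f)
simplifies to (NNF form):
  b ∨ ¬f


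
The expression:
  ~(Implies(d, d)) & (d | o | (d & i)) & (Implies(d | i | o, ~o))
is never true.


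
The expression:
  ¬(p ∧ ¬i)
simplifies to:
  i ∨ ¬p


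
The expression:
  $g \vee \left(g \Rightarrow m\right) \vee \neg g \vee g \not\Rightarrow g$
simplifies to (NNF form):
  $\text{True}$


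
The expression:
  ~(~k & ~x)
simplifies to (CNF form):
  k | x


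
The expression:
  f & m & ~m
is never true.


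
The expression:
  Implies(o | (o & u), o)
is always true.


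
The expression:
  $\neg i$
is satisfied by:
  {i: False}


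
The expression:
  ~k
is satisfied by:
  {k: False}


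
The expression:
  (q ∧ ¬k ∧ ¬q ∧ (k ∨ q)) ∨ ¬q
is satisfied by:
  {q: False}


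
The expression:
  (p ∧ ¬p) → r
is always true.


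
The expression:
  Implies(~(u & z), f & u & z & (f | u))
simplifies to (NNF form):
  u & z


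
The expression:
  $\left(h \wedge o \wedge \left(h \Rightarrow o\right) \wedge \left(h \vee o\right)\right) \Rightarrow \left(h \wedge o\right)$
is always true.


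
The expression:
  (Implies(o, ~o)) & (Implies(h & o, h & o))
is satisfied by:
  {o: False}


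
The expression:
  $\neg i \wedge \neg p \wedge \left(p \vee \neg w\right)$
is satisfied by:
  {i: False, p: False, w: False}


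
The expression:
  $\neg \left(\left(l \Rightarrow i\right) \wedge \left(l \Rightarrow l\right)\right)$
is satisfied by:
  {l: True, i: False}


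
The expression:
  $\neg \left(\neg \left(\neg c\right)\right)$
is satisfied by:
  {c: False}


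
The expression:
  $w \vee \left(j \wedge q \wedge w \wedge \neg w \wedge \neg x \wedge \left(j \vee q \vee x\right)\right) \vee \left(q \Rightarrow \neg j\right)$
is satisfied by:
  {w: True, q: False, j: False}
  {w: False, q: False, j: False}
  {j: True, w: True, q: False}
  {j: True, w: False, q: False}
  {q: True, w: True, j: False}
  {q: True, w: False, j: False}
  {q: True, j: True, w: True}


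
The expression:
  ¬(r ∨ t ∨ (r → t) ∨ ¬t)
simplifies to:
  False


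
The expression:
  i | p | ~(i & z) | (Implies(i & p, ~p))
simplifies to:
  True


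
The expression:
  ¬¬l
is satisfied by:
  {l: True}


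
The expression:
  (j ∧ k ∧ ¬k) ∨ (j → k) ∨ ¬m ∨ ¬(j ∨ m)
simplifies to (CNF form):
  k ∨ ¬j ∨ ¬m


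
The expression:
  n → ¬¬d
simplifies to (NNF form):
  d ∨ ¬n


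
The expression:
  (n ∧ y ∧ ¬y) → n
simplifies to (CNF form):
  True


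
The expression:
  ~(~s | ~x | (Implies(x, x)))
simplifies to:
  False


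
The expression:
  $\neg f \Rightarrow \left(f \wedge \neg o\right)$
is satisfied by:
  {f: True}


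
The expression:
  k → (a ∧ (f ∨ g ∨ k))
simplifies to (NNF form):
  a ∨ ¬k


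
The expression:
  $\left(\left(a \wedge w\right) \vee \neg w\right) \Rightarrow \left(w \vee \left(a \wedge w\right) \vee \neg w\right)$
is always true.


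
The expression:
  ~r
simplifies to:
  ~r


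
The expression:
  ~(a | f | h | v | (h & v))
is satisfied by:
  {h: False, v: False, f: False, a: False}


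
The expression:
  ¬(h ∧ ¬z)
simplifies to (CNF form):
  z ∨ ¬h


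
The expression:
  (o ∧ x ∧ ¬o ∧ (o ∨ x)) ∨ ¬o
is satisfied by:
  {o: False}


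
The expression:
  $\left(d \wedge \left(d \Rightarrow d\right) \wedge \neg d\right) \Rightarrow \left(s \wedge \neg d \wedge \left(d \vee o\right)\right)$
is always true.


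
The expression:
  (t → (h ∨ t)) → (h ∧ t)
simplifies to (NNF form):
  h ∧ t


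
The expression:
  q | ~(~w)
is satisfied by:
  {q: True, w: True}
  {q: True, w: False}
  {w: True, q: False}


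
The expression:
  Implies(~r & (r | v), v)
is always true.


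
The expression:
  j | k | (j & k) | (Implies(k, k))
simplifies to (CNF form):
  True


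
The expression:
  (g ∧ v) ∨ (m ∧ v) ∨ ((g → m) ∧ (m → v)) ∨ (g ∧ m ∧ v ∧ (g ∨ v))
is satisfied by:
  {v: True, m: False, g: False}
  {v: True, g: True, m: False}
  {v: True, m: True, g: False}
  {v: True, g: True, m: True}
  {g: False, m: False, v: False}


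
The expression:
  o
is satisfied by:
  {o: True}


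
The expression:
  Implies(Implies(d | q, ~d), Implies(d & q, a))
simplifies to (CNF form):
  True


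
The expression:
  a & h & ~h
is never true.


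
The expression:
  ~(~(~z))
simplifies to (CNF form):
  ~z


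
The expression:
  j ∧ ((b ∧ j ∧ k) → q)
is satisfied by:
  {j: True, q: True, k: False, b: False}
  {j: True, k: False, q: False, b: False}
  {j: True, b: True, q: True, k: False}
  {j: True, b: True, k: False, q: False}
  {j: True, q: True, k: True, b: False}
  {j: True, k: True, q: False, b: False}
  {j: True, b: True, k: True, q: True}


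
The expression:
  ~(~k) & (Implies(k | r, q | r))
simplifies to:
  k & (q | r)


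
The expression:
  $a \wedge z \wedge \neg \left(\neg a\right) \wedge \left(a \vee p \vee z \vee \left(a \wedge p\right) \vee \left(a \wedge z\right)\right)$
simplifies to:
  $a \wedge z$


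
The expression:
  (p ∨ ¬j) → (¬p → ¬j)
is always true.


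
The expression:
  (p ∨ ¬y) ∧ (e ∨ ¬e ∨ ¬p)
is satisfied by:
  {p: True, y: False}
  {y: False, p: False}
  {y: True, p: True}


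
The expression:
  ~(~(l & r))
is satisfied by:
  {r: True, l: True}


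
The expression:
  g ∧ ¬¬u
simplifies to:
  g ∧ u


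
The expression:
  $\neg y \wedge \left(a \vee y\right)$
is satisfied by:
  {a: True, y: False}


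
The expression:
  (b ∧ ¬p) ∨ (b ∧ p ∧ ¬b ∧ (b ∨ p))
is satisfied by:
  {b: True, p: False}


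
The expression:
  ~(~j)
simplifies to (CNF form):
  j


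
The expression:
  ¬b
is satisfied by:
  {b: False}


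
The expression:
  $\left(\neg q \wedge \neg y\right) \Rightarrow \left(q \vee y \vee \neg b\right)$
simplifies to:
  $q \vee y \vee \neg b$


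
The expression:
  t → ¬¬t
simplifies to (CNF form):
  True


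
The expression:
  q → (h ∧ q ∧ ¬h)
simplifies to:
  ¬q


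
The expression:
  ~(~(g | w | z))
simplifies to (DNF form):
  g | w | z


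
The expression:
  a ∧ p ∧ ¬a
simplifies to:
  False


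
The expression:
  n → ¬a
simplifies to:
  ¬a ∨ ¬n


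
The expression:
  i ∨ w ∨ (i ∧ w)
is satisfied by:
  {i: True, w: True}
  {i: True, w: False}
  {w: True, i: False}


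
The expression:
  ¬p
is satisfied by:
  {p: False}


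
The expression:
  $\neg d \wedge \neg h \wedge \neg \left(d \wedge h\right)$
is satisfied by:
  {d: False, h: False}


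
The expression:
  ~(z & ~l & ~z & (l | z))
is always true.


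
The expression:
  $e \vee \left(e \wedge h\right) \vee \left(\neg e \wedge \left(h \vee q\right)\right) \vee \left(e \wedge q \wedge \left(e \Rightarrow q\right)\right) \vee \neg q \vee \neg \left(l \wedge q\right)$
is always true.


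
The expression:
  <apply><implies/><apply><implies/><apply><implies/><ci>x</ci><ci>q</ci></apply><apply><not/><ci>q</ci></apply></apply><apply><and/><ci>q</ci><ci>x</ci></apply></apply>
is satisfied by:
  {q: True}


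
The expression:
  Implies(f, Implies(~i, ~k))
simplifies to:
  i | ~f | ~k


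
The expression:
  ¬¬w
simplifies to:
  w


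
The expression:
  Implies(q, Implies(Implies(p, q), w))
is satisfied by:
  {w: True, q: False}
  {q: False, w: False}
  {q: True, w: True}


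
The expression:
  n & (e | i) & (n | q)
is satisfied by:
  {n: True, i: True, e: True}
  {n: True, i: True, e: False}
  {n: True, e: True, i: False}


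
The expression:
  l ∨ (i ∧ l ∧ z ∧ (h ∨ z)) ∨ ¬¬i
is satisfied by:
  {i: True, l: True}
  {i: True, l: False}
  {l: True, i: False}


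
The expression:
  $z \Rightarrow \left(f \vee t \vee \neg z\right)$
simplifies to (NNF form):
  $f \vee t \vee \neg z$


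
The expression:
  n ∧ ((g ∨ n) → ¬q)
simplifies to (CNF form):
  n ∧ ¬q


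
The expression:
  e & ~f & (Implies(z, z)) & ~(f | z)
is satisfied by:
  {e: True, z: False, f: False}


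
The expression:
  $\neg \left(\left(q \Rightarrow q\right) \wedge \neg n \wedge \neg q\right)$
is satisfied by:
  {n: True, q: True}
  {n: True, q: False}
  {q: True, n: False}


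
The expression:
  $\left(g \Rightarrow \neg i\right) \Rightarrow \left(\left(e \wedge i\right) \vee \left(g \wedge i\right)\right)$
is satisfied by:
  {i: True, e: True, g: True}
  {i: True, e: True, g: False}
  {i: True, g: True, e: False}


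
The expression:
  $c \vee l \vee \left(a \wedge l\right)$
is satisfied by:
  {c: True, l: True}
  {c: True, l: False}
  {l: True, c: False}


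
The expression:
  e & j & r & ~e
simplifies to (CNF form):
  False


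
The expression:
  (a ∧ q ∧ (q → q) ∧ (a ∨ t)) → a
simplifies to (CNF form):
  True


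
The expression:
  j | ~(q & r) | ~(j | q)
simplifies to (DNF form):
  j | ~q | ~r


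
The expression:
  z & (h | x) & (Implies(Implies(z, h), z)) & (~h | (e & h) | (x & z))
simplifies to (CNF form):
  z & (e | x) & (h | x)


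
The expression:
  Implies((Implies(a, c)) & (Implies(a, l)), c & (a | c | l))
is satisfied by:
  {a: True, c: True}
  {a: True, c: False}
  {c: True, a: False}


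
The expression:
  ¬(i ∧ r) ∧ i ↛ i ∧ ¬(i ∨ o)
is never true.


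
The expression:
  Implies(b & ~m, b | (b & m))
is always true.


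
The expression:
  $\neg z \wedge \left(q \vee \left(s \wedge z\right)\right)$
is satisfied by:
  {q: True, z: False}


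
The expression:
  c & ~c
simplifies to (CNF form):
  False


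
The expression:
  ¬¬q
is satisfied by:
  {q: True}


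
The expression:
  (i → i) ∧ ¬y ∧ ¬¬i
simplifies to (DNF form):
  i ∧ ¬y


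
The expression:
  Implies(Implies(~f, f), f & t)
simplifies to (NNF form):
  t | ~f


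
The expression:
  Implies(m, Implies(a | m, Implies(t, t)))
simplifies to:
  True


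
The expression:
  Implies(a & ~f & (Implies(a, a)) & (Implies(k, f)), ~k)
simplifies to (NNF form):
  True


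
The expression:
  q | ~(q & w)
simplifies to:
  True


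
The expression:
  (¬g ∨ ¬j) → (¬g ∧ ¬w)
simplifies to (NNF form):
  (g ∧ j) ∨ (¬g ∧ ¬w)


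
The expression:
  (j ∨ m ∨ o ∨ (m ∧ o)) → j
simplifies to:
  j ∨ (¬m ∧ ¬o)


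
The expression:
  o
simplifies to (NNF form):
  o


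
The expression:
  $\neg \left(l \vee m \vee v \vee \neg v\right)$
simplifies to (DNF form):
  $\text{False}$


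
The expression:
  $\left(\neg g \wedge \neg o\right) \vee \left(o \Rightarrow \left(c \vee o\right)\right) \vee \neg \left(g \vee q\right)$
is always true.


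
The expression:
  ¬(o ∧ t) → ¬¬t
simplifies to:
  t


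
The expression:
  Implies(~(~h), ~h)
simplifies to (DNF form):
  ~h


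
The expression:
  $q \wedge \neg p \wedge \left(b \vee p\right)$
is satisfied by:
  {b: True, q: True, p: False}


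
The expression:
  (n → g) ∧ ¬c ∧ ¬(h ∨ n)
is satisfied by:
  {n: False, h: False, c: False}


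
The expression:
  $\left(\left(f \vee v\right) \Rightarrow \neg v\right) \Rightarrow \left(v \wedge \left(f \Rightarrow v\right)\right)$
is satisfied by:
  {v: True}


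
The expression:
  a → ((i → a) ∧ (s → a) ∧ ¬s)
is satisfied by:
  {s: False, a: False}
  {a: True, s: False}
  {s: True, a: False}


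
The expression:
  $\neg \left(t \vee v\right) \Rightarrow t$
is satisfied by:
  {t: True, v: True}
  {t: True, v: False}
  {v: True, t: False}


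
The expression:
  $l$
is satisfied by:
  {l: True}


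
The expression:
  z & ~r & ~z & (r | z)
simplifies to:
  False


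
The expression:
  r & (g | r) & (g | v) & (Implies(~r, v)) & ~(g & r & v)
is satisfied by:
  {r: True, v: True, g: False}
  {r: True, g: True, v: False}


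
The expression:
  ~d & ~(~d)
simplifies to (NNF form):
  False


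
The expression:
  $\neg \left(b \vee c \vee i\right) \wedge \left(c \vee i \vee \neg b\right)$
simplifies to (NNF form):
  $\neg b \wedge \neg c \wedge \neg i$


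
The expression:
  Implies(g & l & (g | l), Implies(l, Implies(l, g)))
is always true.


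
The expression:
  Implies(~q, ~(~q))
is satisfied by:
  {q: True}


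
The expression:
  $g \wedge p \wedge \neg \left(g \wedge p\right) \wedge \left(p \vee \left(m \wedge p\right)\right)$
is never true.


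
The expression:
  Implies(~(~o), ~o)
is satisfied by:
  {o: False}


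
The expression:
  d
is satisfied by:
  {d: True}


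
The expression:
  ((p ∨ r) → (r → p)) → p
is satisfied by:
  {r: True, p: True}
  {r: True, p: False}
  {p: True, r: False}


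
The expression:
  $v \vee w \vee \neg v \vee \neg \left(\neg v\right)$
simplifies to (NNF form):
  $\text{True}$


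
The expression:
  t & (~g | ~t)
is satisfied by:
  {t: True, g: False}


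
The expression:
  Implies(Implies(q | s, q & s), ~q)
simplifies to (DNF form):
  ~q | ~s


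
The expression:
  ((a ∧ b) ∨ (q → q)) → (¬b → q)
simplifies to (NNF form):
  b ∨ q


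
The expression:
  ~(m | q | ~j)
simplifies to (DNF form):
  j & ~m & ~q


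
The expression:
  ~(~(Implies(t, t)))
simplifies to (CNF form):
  True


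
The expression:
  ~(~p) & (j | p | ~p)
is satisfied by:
  {p: True}


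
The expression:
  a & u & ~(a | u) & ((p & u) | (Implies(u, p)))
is never true.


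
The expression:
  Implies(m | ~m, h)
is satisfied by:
  {h: True}


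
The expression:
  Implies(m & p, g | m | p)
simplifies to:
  True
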